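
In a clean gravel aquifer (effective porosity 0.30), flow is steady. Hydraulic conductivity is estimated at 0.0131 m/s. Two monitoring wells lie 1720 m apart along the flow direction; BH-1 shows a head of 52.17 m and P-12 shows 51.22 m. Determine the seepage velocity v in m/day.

Convert K: 0.0131 m/s × 86400 = 1132 m/day.
Hydraulic gradient i = (52.17 − 51.22) / 1720 = 0.95 / 1720 = 0.0005523.
Darcy flux q = K · i = 1132 × 0.0005523 = 0.6251 m/day.
Seepage velocity v = q / n_e = 0.6251 / 0.30 = 2.084 m/day.

2.08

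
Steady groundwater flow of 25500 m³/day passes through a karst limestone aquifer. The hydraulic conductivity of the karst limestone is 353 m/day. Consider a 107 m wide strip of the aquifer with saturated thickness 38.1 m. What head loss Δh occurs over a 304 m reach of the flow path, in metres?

Cross-sectional area A = 107 × 38.1 = 4077 m².
From Q = K·A·i, i = Q / (K·A) = 25500 / (353.0 × 4077) = 0.01772.
Head loss Δh = i · L = 0.01772 × 304 = 5.387 m.

5.39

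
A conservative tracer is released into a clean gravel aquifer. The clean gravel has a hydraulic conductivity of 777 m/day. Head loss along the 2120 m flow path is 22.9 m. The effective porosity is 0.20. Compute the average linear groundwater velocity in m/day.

Hydraulic gradient i = Δh / L = 22.9 / 2120 = 0.01080.
Darcy flux q = K · i = 777.0 × 0.01080 = 8.393 m/day.
Seepage velocity v = q / n_e = 8.393 / 0.20 = 41.97 m/day.

42.0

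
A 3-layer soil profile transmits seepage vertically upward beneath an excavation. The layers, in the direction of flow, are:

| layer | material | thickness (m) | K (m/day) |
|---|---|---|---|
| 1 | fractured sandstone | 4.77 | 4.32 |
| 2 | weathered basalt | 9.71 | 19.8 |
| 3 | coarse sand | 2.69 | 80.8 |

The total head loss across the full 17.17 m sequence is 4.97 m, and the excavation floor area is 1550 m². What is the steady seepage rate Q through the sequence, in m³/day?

Flow is perpendicular to layering, so the layers act in series and the equivalent K is the thickness-weighted harmonic mean.
Total thickness L = 4.77 + 9.71 + 2.69 = 17.17 m.
Σ(b_i/K_i) = 4.77/4.32 + 9.71/19.8 + 2.69/80.8 = 1.628 d.
K_eq = L / Σ(b_i/K_i) = 17.17 / 1.628 = 10.55 m/day.
Q = K_eq · A · (Δh/L) = 10.55 × 1550 × (4.97/17.17) = 4732 m³/day.

4730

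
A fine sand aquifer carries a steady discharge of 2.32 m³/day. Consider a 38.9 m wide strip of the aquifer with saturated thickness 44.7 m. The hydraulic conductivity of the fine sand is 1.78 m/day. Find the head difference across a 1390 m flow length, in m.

Cross-sectional area A = 38.9 × 44.7 = 1739 m².
From Q = K·A·i, i = Q / (K·A) = 2.32 / (1.780 × 1739) = 0.0007496.
Head loss Δh = i · L = 0.0007496 × 1390 = 1.042 m.

1.04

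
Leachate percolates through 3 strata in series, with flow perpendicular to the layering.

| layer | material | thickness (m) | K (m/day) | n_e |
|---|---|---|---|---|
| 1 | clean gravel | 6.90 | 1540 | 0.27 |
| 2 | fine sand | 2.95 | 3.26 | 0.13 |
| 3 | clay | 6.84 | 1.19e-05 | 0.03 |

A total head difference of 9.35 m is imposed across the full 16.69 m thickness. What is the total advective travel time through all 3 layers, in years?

With flow normal to the layers, continuity requires the same specific discharge q through every layer.
Σ(b_i/K_i) = 6.90/1540 + 2.95/3.26 + 6.84/1.19e-05 = 5.748e+05 d.
q = Δh / Σ(b_i/K_i) = 9.35 / 5.748e+05 = 1.627e-05 m/day.
In each layer the seepage velocity is v_i = q/n_i, so the layer transit time is t_i = b_i·n_i / q:
  layer 1 (clean gravel): t_1 = 6.90 × 0.27 / 1.627e-05 = 1.145e+05 d
  layer 2 (fine sand): t_2 = 2.95 × 0.13 / 1.627e-05 = 23576 d
  layer 3 (clay): t_3 = 6.84 × 0.03 / 1.627e-05 = 12615 d
Total t = Σ t_i = 1.507e+05 days = 412.6 years.

413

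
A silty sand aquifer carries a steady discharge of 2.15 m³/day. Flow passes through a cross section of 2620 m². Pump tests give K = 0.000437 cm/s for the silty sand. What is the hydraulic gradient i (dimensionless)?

0.00217

Convert K: 0.000437 cm/s × 864 = 0.3776 m/day.
From Q = K·A·i, i = Q / (K·A) = 2.15 / (0.3776 × 2620) = 0.002173.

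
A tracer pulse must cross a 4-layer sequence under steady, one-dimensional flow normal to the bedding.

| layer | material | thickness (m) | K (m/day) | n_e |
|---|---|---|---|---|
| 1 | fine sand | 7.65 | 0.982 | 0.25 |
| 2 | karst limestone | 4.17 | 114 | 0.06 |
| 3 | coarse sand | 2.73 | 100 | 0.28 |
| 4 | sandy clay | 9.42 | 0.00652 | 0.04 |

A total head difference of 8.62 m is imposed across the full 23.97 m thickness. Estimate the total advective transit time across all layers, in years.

With flow normal to the layers, continuity requires the same specific discharge q through every layer.
Σ(b_i/K_i) = 7.65/0.982 + 4.17/114 + 2.73/100 + 9.42/0.00652 = 1453 d.
q = Δh / Σ(b_i/K_i) = 8.62 / 1453 = 0.005934 m/day.
In each layer the seepage velocity is v_i = q/n_i, so the layer transit time is t_i = b_i·n_i / q:
  layer 1 (fine sand): t_1 = 7.65 × 0.25 / 0.005934 = 322.3 d
  layer 2 (karst limestone): t_2 = 4.17 × 0.06 / 0.005934 = 42.16 d
  layer 3 (coarse sand): t_3 = 2.73 × 0.28 / 0.005934 = 128.8 d
  layer 4 (sandy clay): t_4 = 9.42 × 0.04 / 0.005934 = 63.50 d
Total t = Σ t_i = 556.8 days = 1.524 years.

1.52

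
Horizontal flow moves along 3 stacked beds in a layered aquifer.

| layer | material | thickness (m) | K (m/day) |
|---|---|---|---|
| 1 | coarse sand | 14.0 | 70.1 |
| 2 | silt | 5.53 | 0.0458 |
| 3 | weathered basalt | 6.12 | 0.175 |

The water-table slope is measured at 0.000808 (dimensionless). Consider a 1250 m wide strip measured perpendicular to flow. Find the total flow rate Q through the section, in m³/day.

Flow is parallel to layering, so each bed carries its own Darcy discharge and the transmissivities add.
Σ(K_i·b_i) = 70.1×14.0 + 0.0458×5.53 + 0.175×6.12 = 982.7 m²/day.
Hydraulic gradient i = 0.000808.
Q = Σ(K_i·b_i) · W · i = 982.7 × 1250 × 0.0008080 = 992.6 m³/day.

993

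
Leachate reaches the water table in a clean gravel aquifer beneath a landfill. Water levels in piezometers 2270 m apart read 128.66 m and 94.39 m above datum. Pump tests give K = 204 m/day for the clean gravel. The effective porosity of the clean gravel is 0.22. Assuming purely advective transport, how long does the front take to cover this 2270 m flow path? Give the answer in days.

Hydraulic gradient i = (128.66 − 94.39) / 2270 = 34.27 / 2270 = 0.01510.
Darcy flux q = K · i = 204.0 × 0.01510 = 3.080 m/day.
Seepage velocity v = q / n_e = 3.080 / 0.22 = 14.00 m/day.
Travel time t = L / v = 2270 / 14.00 = 162.2 days.

162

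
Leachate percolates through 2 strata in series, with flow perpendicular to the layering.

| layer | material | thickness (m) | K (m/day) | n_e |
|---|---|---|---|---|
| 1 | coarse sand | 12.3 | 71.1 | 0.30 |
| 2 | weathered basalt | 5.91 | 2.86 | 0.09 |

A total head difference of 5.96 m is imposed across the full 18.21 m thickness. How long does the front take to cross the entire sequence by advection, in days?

1.59

With flow normal to the layers, continuity requires the same specific discharge q through every layer.
Σ(b_i/K_i) = 12.3/71.1 + 5.91/2.86 = 2.239 d.
q = Δh / Σ(b_i/K_i) = 5.96 / 2.239 = 2.661 m/day.
In each layer the seepage velocity is v_i = q/n_i, so the layer transit time is t_i = b_i·n_i / q:
  layer 1 (coarse sand): t_1 = 12.3 × 0.30 / 2.661 = 1.386 d
  layer 2 (weathered basalt): t_2 = 5.91 × 0.09 / 2.661 = 0.1999 d
Total t = Σ t_i = 1.586 days.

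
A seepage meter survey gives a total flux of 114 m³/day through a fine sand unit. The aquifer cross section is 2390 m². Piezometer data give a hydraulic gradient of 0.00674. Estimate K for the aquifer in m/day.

7.08

Hydraulic gradient i = 0.00674.
From Q = K·A·i, K = Q / (A·i) = 114 / (2390 × 0.006740) = 7.077 m/day.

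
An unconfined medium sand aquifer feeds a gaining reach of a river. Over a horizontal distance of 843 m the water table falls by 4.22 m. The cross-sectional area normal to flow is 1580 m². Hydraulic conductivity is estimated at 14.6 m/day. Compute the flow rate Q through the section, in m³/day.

Hydraulic gradient i = Δh / L = 4.22 / 843 = 0.005006.
Darcy's law: Q = K · A · i = 14.60 × 1580 × 0.005006 = 115.5 m³/day.

115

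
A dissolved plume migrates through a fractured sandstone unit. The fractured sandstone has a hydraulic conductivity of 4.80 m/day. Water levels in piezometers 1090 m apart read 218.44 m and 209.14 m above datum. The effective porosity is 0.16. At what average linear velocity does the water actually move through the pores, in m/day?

Hydraulic gradient i = (218.44 − 209.14) / 1090 = 9.3 / 1090 = 0.008532.
Darcy flux q = K · i = 4.800 × 0.008532 = 0.04095 m/day.
Seepage velocity v = q / n_e = 0.04095 / 0.16 = 0.2560 m/day.

0.256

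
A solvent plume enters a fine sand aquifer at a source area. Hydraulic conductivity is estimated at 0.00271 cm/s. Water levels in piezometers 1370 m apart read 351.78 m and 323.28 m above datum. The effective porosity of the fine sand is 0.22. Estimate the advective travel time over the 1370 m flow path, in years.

16.9

Convert K: 0.00271 cm/s × 864 = 2.341 m/day.
Hydraulic gradient i = (351.78 − 323.28) / 1370 = 28.5 / 1370 = 0.02080.
Darcy flux q = K · i = 2.341 × 0.02080 = 0.04871 m/day.
Seepage velocity v = q / n_e = 0.04871 / 0.22 = 0.2214 m/day.
Travel time t = L / v = 1370 / 0.2214 = 6188 days = 16.94 years.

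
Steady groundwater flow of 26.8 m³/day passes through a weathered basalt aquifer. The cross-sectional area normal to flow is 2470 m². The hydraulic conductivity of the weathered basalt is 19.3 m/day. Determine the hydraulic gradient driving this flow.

From Q = K·A·i, i = Q / (K·A) = 26.8 / (19.30 × 2470) = 0.0005622.

0.000562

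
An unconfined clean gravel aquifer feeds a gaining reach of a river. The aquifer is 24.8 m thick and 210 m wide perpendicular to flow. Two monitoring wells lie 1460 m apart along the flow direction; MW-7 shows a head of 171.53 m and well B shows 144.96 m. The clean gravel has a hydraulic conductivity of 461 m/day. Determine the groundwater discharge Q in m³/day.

Cross-sectional area A = 210 × 24.8 = 5208 m².
Hydraulic gradient i = (171.53 − 144.96) / 1460 = 26.57 / 1460 = 0.01820.
Darcy's law: Q = K · A · i = 461.0 × 5208 × 0.01820 = 43693 m³/day.

43700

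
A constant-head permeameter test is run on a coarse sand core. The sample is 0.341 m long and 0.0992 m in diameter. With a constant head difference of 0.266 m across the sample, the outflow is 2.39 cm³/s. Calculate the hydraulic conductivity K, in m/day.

Cross-sectional area A = π·(d/2)² = π × (0.0992/2)² = 0.007729 m².
Convert discharge: 2.39 cm³/s = 2.390e-06 m³/s.
Darcy's law rearranged: K = Q·L / (A·Δh) = 2.390e-06 × 0.341 / (0.007729 × 0.266) = 0.0003964 m/s = 34.25 m/day.

34.3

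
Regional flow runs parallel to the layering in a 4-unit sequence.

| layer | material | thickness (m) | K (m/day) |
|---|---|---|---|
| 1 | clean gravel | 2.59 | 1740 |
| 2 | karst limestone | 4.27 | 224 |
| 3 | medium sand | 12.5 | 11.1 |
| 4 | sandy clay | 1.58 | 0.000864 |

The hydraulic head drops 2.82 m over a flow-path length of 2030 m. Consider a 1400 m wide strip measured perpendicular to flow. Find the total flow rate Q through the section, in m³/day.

10900

Flow is parallel to layering, so each bed carries its own Darcy discharge and the transmissivities add.
Σ(K_i·b_i) = 1740×2.59 + 224×4.27 + 11.1×12.5 + 0.000864×1.58 = 5602 m²/day.
Hydraulic gradient i = Δh / L = 2.82 / 2030 = 0.001389.
Q = Σ(K_i·b_i) · W · i = 5602 × 1400 × 0.001389 = 10895 m³/day.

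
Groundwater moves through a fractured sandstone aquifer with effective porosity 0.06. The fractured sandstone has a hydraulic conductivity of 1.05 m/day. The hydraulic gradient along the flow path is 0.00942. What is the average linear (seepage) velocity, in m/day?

0.165

Hydraulic gradient i = 0.00942.
Darcy flux q = K · i = 1.050 × 0.009420 = 0.009891 m/day.
Seepage velocity v = q / n_e = 0.009891 / 0.06 = 0.1649 m/day.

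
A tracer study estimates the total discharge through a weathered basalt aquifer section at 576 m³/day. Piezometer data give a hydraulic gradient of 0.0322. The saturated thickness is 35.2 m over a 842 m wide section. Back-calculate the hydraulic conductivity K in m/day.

Cross-sectional area A = 842 × 35.2 = 29638 m².
Hydraulic gradient i = 0.0322.
From Q = K·A·i, K = Q / (A·i) = 576 / (29638 × 0.03220) = 0.6035 m/day.

0.604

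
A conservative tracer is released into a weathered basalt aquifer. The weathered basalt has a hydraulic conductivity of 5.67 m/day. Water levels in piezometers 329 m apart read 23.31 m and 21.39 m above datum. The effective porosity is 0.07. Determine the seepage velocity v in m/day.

0.473

Hydraulic gradient i = (23.31 − 21.39) / 329 = 1.92 / 329 = 0.005836.
Darcy flux q = K · i = 5.670 × 0.005836 = 0.03309 m/day.
Seepage velocity v = q / n_e = 0.03309 / 0.07 = 0.4727 m/day.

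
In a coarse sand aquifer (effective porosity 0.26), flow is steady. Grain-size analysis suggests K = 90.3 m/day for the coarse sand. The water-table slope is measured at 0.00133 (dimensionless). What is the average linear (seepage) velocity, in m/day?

0.462

Hydraulic gradient i = 0.00133.
Darcy flux q = K · i = 90.30 × 0.001330 = 0.1201 m/day.
Seepage velocity v = q / n_e = 0.1201 / 0.26 = 0.4619 m/day.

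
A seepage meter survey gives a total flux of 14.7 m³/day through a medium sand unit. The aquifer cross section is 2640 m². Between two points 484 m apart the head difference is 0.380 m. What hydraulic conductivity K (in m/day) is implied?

7.09

Hydraulic gradient i = Δh / L = 0.380 / 484 = 0.0007851.
From Q = K·A·i, K = Q / (A·i) = 14.7 / (2640 × 0.0007851) = 7.092 m/day.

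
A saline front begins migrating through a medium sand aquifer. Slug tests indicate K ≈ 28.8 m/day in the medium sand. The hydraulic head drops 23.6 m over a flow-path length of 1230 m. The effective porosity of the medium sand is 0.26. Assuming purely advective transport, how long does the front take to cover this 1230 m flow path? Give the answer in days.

579

Hydraulic gradient i = Δh / L = 23.6 / 1230 = 0.01919.
Darcy flux q = K · i = 28.80 × 0.01919 = 0.5526 m/day.
Seepage velocity v = q / n_e = 0.5526 / 0.26 = 2.125 m/day.
Travel time t = L / v = 1230 / 2.125 = 578.7 days.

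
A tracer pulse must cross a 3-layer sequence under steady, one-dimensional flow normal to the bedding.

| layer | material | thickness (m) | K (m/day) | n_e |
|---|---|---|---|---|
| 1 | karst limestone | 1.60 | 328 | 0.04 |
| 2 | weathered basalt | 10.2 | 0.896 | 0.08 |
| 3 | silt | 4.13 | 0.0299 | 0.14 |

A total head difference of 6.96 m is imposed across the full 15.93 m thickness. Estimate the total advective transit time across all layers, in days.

31.3

With flow normal to the layers, continuity requires the same specific discharge q through every layer.
Σ(b_i/K_i) = 1.60/328 + 10.2/0.896 + 4.13/0.0299 = 149.5 d.
q = Δh / Σ(b_i/K_i) = 6.96 / 149.5 = 0.04655 m/day.
In each layer the seepage velocity is v_i = q/n_i, so the layer transit time is t_i = b_i·n_i / q:
  layer 1 (karst limestone): t_1 = 1.60 × 0.04 / 0.04655 = 1.375 d
  layer 2 (weathered basalt): t_2 = 10.2 × 0.08 / 0.04655 = 17.53 d
  layer 3 (silt): t_3 = 4.13 × 0.14 / 0.04655 = 12.42 d
Total t = Σ t_i = 31.33 days.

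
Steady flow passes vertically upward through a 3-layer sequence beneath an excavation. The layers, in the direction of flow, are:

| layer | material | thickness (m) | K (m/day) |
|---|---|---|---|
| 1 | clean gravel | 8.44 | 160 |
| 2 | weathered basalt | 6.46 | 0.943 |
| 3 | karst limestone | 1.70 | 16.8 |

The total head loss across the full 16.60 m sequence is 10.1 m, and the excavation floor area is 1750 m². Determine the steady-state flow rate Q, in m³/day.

Flow is perpendicular to layering, so the layers act in series and the equivalent K is the thickness-weighted harmonic mean.
Total thickness L = 8.44 + 6.46 + 1.70 = 16.60 m.
Σ(b_i/K_i) = 8.44/160 + 6.46/0.943 + 1.70/16.8 = 7.004 d.
K_eq = L / Σ(b_i/K_i) = 16.60 / 7.004 = 2.370 m/day.
Q = K_eq · A · (Δh/L) = 2.370 × 1750 × (10.1/16.60) = 2523 m³/day.

2520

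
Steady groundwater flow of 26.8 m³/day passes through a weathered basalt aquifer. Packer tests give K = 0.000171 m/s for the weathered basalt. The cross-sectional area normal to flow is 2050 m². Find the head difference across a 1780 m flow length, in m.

Convert K: 0.000171 m/s × 86400 = 14.77 m/day.
From Q = K·A·i, i = Q / (K·A) = 26.8 / (14.77 × 2050) = 0.0008849.
Head loss Δh = i · L = 0.0008849 × 1780 = 1.575 m.

1.58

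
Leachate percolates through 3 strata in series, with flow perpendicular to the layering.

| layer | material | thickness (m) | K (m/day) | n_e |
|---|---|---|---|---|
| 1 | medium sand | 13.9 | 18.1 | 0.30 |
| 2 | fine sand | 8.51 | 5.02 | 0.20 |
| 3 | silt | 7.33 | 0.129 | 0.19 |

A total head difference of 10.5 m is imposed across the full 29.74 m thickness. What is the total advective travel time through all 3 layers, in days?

41.0

With flow normal to the layers, continuity requires the same specific discharge q through every layer.
Σ(b_i/K_i) = 13.9/18.1 + 8.51/5.02 + 7.33/0.129 = 59.28 d.
q = Δh / Σ(b_i/K_i) = 10.5 / 59.28 = 0.1771 m/day.
In each layer the seepage velocity is v_i = q/n_i, so the layer transit time is t_i = b_i·n_i / q:
  layer 1 (medium sand): t_1 = 13.9 × 0.30 / 0.1771 = 23.54 d
  layer 2 (fine sand): t_2 = 8.51 × 0.20 / 0.1771 = 9.610 d
  layer 3 (silt): t_3 = 7.33 × 0.19 / 0.1771 = 7.863 d
Total t = Σ t_i = 41.02 days.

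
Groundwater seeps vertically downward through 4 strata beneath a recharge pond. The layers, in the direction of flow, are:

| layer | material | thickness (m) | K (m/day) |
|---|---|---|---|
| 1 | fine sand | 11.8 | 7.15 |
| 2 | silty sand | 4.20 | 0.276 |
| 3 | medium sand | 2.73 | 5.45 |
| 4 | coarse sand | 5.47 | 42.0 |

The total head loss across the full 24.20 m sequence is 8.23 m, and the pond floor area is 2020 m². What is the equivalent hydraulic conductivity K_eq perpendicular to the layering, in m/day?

1.38

Flow is perpendicular to layering, so the layers act in series and the equivalent K is the thickness-weighted harmonic mean.
Total thickness L = 11.8 + 4.20 + 2.73 + 5.47 = 24.20 m.
Σ(b_i/K_i) = 11.8/7.15 + 4.20/0.276 + 2.73/5.45 + 5.47/42.0 = 17.50 d.
K_eq = L / Σ(b_i/K_i) = 24.20 / 17.50 = 1.383 m/day.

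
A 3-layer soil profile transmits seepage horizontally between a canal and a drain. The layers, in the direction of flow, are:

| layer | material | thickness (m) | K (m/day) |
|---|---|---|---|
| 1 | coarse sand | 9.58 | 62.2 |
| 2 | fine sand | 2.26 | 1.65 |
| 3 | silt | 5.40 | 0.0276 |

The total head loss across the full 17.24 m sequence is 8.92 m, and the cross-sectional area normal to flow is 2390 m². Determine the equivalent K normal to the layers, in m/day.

Flow is perpendicular to layering, so the layers act in series and the equivalent K is the thickness-weighted harmonic mean.
Total thickness L = 9.58 + 2.26 + 5.40 = 17.24 m.
Σ(b_i/K_i) = 9.58/62.2 + 2.26/1.65 + 5.40/0.0276 = 197.2 d.
K_eq = L / Σ(b_i/K_i) = 17.24 / 197.2 = 0.08743 m/day.

0.0874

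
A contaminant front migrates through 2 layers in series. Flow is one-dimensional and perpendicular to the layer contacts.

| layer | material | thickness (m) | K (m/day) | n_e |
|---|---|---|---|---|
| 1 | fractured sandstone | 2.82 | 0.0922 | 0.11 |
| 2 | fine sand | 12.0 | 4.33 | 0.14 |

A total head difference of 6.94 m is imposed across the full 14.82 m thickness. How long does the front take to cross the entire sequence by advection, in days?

9.57

With flow normal to the layers, continuity requires the same specific discharge q through every layer.
Σ(b_i/K_i) = 2.82/0.0922 + 12.0/4.33 = 33.36 d.
q = Δh / Σ(b_i/K_i) = 6.94 / 33.36 = 0.2081 m/day.
In each layer the seepage velocity is v_i = q/n_i, so the layer transit time is t_i = b_i·n_i / q:
  layer 1 (fractured sandstone): t_1 = 2.82 × 0.11 / 0.2081 = 1.491 d
  layer 2 (fine sand): t_2 = 12.0 × 0.14 / 0.2081 = 8.075 d
Total t = Σ t_i = 9.566 days.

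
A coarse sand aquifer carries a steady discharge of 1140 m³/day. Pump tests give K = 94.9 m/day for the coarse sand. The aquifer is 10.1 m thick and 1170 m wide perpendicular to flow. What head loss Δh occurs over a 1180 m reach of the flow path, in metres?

Cross-sectional area A = 1170 × 10.1 = 11817 m².
From Q = K·A·i, i = Q / (K·A) = 1140 / (94.90 × 11817) = 0.001017.
Head loss Δh = i · L = 0.001017 × 1180 = 1.200 m.

1.20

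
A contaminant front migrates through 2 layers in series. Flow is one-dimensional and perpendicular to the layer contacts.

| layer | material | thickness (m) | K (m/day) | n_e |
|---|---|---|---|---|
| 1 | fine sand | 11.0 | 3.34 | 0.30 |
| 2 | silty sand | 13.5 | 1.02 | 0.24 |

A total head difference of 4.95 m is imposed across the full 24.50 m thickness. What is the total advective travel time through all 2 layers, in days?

21.8

With flow normal to the layers, continuity requires the same specific discharge q through every layer.
Σ(b_i/K_i) = 11.0/3.34 + 13.5/1.02 = 16.53 d.
q = Δh / Σ(b_i/K_i) = 4.95 / 16.53 = 0.2995 m/day.
In each layer the seepage velocity is v_i = q/n_i, so the layer transit time is t_i = b_i·n_i / q:
  layer 1 (fine sand): t_1 = 11.0 × 0.30 / 0.2995 = 11.02 d
  layer 2 (silty sand): t_2 = 13.5 × 0.24 / 0.2995 = 10.82 d
Total t = Σ t_i = 21.84 days.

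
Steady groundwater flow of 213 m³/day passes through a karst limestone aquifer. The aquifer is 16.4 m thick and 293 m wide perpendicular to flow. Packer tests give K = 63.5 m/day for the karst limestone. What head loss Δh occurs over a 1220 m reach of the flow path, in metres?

Cross-sectional area A = 293 × 16.4 = 4805 m².
From Q = K·A·i, i = Q / (K·A) = 213 / (63.50 × 4805) = 0.0006981.
Head loss Δh = i · L = 0.0006981 × 1220 = 0.8516 m.

0.852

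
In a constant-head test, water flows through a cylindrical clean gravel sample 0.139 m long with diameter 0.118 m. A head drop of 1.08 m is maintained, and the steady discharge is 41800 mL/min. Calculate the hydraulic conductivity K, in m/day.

708

Cross-sectional area A = π·(d/2)² = π × (0.118/2)² = 0.01094 m².
Convert discharge: 41800 mL/min = 0.0006967 m³/s.
Darcy's law rearranged: K = Q·L / (A·Δh) = 0.0006967 × 0.139 / (0.01094 × 1.08) = 0.008199 m/s = 708.4 m/day.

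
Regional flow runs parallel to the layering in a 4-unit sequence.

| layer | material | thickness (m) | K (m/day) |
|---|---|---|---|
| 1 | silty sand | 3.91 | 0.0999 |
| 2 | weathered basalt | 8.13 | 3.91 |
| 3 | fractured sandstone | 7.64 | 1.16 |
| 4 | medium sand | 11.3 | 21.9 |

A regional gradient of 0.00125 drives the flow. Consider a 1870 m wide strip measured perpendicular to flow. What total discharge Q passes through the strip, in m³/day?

674

Flow is parallel to layering, so each bed carries its own Darcy discharge and the transmissivities add.
Σ(K_i·b_i) = 0.0999×3.91 + 3.91×8.13 + 1.16×7.64 + 21.9×11.3 = 288.5 m²/day.
Hydraulic gradient i = 0.00125.
Q = Σ(K_i·b_i) · W · i = 288.5 × 1870 × 0.001250 = 674.4 m³/day.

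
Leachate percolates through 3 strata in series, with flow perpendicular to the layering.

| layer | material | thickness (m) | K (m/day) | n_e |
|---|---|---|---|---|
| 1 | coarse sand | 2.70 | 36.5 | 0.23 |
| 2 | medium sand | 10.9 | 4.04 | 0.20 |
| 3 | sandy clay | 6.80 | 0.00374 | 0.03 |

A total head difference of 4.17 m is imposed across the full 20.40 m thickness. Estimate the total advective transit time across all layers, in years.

3.59

With flow normal to the layers, continuity requires the same specific discharge q through every layer.
Σ(b_i/K_i) = 2.70/36.5 + 10.9/4.04 + 6.80/0.00374 = 1821 d.
q = Δh / Σ(b_i/K_i) = 4.17 / 1821 = 0.002290 m/day.
In each layer the seepage velocity is v_i = q/n_i, so the layer transit time is t_i = b_i·n_i / q:
  layer 1 (coarse sand): t_1 = 2.70 × 0.23 / 0.002290 = 271.2 d
  layer 2 (medium sand): t_2 = 10.9 × 0.20 / 0.002290 = 952.0 d
  layer 3 (sandy clay): t_3 = 6.80 × 0.03 / 0.002290 = 89.08 d
Total t = Σ t_i = 1312 days = 3.593 years.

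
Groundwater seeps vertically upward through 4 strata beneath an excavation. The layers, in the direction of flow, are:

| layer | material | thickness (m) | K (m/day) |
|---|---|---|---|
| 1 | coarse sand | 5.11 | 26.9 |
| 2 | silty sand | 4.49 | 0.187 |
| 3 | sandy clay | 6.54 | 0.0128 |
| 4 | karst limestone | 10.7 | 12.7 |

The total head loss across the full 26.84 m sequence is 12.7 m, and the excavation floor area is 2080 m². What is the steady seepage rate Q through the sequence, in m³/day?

Flow is perpendicular to layering, so the layers act in series and the equivalent K is the thickness-weighted harmonic mean.
Total thickness L = 5.11 + 4.49 + 6.54 + 10.7 = 26.84 m.
Σ(b_i/K_i) = 5.11/26.9 + 4.49/0.187 + 6.54/0.0128 + 10.7/12.7 = 536.0 d.
K_eq = L / Σ(b_i/K_i) = 26.84 / 536.0 = 0.05008 m/day.
Q = K_eq · A · (Δh/L) = 0.05008 × 2080 × (12.7/26.84) = 49.29 m³/day.

49.3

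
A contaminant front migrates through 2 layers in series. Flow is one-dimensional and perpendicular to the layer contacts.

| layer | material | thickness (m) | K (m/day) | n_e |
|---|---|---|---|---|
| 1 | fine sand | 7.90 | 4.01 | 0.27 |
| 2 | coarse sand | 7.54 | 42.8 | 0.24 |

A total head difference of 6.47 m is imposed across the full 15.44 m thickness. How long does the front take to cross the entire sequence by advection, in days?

1.31

With flow normal to the layers, continuity requires the same specific discharge q through every layer.
Σ(b_i/K_i) = 7.90/4.01 + 7.54/42.8 = 2.146 d.
q = Δh / Σ(b_i/K_i) = 6.47 / 2.146 = 3.015 m/day.
In each layer the seepage velocity is v_i = q/n_i, so the layer transit time is t_i = b_i·n_i / q:
  layer 1 (fine sand): t_1 = 7.90 × 0.27 / 3.015 = 0.7076 d
  layer 2 (coarse sand): t_2 = 7.54 × 0.24 / 3.015 = 0.6003 d
Total t = Σ t_i = 1.308 days.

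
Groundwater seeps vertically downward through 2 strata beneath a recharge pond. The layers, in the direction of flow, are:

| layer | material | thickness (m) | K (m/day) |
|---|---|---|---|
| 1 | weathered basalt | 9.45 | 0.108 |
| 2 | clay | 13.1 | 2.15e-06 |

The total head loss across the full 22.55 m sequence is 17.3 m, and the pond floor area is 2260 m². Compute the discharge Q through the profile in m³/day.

0.00642

Flow is perpendicular to layering, so the layers act in series and the equivalent K is the thickness-weighted harmonic mean.
Total thickness L = 9.45 + 13.1 = 22.55 m.
Σ(b_i/K_i) = 9.45/0.108 + 13.1/2.15e-06 = 6.093e+06 d.
K_eq = L / Σ(b_i/K_i) = 22.55 / 6.093e+06 = 3.701e-06 m/day.
Q = K_eq · A · (Δh/L) = 3.701e-06 × 2260 × (17.3/22.55) = 0.006417 m³/day.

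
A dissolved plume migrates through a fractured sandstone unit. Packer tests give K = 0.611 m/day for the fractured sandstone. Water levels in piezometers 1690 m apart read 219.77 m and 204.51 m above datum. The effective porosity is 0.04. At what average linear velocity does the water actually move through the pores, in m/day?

Hydraulic gradient i = (219.77 − 204.51) / 1690 = 15.26 / 1690 = 0.009030.
Darcy flux q = K · i = 0.6110 × 0.009030 = 0.005517 m/day.
Seepage velocity v = q / n_e = 0.005517 / 0.04 = 0.1379 m/day.

0.138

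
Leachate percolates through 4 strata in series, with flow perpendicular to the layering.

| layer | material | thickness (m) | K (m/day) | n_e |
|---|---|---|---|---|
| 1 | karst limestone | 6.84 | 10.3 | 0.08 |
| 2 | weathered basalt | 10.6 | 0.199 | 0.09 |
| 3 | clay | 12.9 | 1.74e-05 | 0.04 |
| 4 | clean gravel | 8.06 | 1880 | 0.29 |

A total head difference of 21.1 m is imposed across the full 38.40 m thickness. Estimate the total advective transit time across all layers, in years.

419

With flow normal to the layers, continuity requires the same specific discharge q through every layer.
Σ(b_i/K_i) = 6.84/10.3 + 10.6/0.199 + 12.9/1.74e-05 + 8.06/1880 = 7.414e+05 d.
q = Δh / Σ(b_i/K_i) = 21.1 / 7.414e+05 = 2.846e-05 m/day.
In each layer the seepage velocity is v_i = q/n_i, so the layer transit time is t_i = b_i·n_i / q:
  layer 1 (karst limestone): t_1 = 6.84 × 0.08 / 2.846e-05 = 19228 d
  layer 2 (weathered basalt): t_2 = 10.6 × 0.09 / 2.846e-05 = 33523 d
  layer 3 (clay): t_3 = 12.9 × 0.04 / 2.846e-05 = 18132 d
  layer 4 (clean gravel): t_4 = 8.06 × 0.29 / 2.846e-05 = 82134 d
Total t = Σ t_i = 1.530e+05 days = 418.9 years.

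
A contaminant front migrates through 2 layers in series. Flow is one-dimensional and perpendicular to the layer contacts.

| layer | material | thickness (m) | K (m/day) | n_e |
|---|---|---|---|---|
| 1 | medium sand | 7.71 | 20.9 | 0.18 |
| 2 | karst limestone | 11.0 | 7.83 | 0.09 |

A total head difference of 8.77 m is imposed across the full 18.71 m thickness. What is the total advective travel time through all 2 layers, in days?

With flow normal to the layers, continuity requires the same specific discharge q through every layer.
Σ(b_i/K_i) = 7.71/20.9 + 11.0/7.83 = 1.774 d.
q = Δh / Σ(b_i/K_i) = 8.77 / 1.774 = 4.944 m/day.
In each layer the seepage velocity is v_i = q/n_i, so the layer transit time is t_i = b_i·n_i / q:
  layer 1 (medium sand): t_1 = 7.71 × 0.18 / 4.944 = 0.2807 d
  layer 2 (karst limestone): t_2 = 11.0 × 0.09 / 4.944 = 0.2002 d
Total t = Σ t_i = 0.4809 days.

0.481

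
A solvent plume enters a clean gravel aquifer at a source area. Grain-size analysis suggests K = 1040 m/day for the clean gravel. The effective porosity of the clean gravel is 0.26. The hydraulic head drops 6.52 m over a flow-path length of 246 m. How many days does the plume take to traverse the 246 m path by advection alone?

Hydraulic gradient i = Δh / L = 6.52 / 246 = 0.02650.
Darcy flux q = K · i = 1040 × 0.02650 = 27.56 m/day.
Seepage velocity v = q / n_e = 27.56 / 0.26 = 106.0 m/day.
Travel time t = L / v = 246 / 106.0 = 2.320 days.

2.32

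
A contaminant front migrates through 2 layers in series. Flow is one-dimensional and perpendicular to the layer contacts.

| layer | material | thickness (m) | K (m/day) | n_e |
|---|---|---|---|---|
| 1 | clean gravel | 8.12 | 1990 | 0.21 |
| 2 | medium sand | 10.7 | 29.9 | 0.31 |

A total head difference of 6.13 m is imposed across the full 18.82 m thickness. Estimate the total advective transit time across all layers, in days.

With flow normal to the layers, continuity requires the same specific discharge q through every layer.
Σ(b_i/K_i) = 8.12/1990 + 10.7/29.9 = 0.3619 d.
q = Δh / Σ(b_i/K_i) = 6.13 / 0.3619 = 16.94 m/day.
In each layer the seepage velocity is v_i = q/n_i, so the layer transit time is t_i = b_i·n_i / q:
  layer 1 (clean gravel): t_1 = 8.12 × 0.21 / 16.94 = 0.1007 d
  layer 2 (medium sand): t_2 = 10.7 × 0.31 / 16.94 = 0.1958 d
Total t = Σ t_i = 0.2965 days.

0.297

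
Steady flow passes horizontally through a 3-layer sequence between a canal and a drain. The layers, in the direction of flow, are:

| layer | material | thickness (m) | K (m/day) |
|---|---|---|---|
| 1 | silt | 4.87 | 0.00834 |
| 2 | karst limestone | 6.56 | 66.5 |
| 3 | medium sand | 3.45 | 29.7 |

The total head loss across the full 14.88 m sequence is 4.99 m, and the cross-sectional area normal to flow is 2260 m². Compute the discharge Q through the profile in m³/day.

Flow is perpendicular to layering, so the layers act in series and the equivalent K is the thickness-weighted harmonic mean.
Total thickness L = 4.87 + 6.56 + 3.45 = 14.88 m.
Σ(b_i/K_i) = 4.87/0.00834 + 6.56/66.5 + 3.45/29.7 = 584.1 d.
K_eq = L / Σ(b_i/K_i) = 14.88 / 584.1 = 0.02547 m/day.
Q = K_eq · A · (Δh/L) = 0.02547 × 2260 × (4.99/14.88) = 19.31 m³/day.

19.3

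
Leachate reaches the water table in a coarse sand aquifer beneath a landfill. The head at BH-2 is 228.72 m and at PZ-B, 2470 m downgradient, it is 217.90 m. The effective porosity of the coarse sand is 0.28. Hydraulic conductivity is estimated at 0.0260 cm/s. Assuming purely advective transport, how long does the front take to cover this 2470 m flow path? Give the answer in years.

19.2

Convert K: 0.0260 cm/s × 864 = 22.46 m/day.
Hydraulic gradient i = (228.72 − 217.90) / 2470 = 10.82 / 2470 = 0.004381.
Darcy flux q = K · i = 22.46 × 0.004381 = 0.09841 m/day.
Seepage velocity v = q / n_e = 0.09841 / 0.28 = 0.3514 m/day.
Travel time t = L / v = 2470 / 0.3514 = 7028 days = 19.24 years.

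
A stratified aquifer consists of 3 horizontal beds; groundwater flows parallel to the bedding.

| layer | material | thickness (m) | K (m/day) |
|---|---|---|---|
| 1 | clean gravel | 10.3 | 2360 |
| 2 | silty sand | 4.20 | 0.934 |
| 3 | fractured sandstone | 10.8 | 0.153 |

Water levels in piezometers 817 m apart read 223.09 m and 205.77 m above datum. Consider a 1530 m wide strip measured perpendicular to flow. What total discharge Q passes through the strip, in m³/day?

789000

Flow is parallel to layering, so each bed carries its own Darcy discharge and the transmissivities add.
Σ(K_i·b_i) = 2360×10.3 + 0.934×4.20 + 0.153×10.8 = 24314 m²/day.
Hydraulic gradient i = (223.09 − 205.77) / 817 = 17.32 / 817 = 0.02120.
Q = Σ(K_i·b_i) · W · i = 24314 × 1530 × 0.02120 = 7.886e+05 m³/day.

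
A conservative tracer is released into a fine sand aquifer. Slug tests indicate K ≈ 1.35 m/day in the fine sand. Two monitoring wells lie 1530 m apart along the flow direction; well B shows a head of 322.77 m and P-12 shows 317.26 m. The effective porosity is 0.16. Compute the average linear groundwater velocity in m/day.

Hydraulic gradient i = (322.77 − 317.26) / 1530 = 5.51 / 1530 = 0.003601.
Darcy flux q = K · i = 1.350 × 0.003601 = 0.004862 m/day.
Seepage velocity v = q / n_e = 0.004862 / 0.16 = 0.03039 m/day.

0.0304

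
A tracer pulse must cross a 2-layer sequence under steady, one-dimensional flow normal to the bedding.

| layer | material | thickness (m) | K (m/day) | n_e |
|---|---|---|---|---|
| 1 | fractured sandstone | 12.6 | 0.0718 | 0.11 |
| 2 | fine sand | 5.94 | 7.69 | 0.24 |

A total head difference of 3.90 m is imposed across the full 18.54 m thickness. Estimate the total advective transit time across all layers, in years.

0.348

With flow normal to the layers, continuity requires the same specific discharge q through every layer.
Σ(b_i/K_i) = 12.6/0.0718 + 5.94/7.69 = 176.3 d.
q = Δh / Σ(b_i/K_i) = 3.90 / 176.3 = 0.02213 m/day.
In each layer the seepage velocity is v_i = q/n_i, so the layer transit time is t_i = b_i·n_i / q:
  layer 1 (fractured sandstone): t_1 = 12.6 × 0.11 / 0.02213 = 62.64 d
  layer 2 (fine sand): t_2 = 5.94 × 0.24 / 0.02213 = 64.43 d
Total t = Σ t_i = 127.1 days = 0.3479 years.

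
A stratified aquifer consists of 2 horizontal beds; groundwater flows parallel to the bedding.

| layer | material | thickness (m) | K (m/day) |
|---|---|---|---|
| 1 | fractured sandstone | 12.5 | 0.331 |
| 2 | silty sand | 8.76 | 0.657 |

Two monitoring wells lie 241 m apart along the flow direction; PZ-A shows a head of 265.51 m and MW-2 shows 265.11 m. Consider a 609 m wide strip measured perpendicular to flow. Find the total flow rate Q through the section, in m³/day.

Flow is parallel to layering, so each bed carries its own Darcy discharge and the transmissivities add.
Σ(K_i·b_i) = 0.331×12.5 + 0.657×8.76 = 9.893 m²/day.
Hydraulic gradient i = (265.51 − 265.11) / 241 = 0.4 / 241 = 0.001660.
Q = Σ(K_i·b_i) · W · i = 9.893 × 609 × 0.001660 = 10.000 m³/day.

10.0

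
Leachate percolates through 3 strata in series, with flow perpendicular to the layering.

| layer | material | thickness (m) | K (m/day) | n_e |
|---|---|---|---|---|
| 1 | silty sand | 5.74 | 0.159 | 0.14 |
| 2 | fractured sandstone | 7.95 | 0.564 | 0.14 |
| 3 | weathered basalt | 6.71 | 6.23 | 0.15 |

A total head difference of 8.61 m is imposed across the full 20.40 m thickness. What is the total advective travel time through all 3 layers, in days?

With flow normal to the layers, continuity requires the same specific discharge q through every layer.
Σ(b_i/K_i) = 5.74/0.159 + 7.95/0.564 + 6.71/6.23 = 51.27 d.
q = Δh / Σ(b_i/K_i) = 8.61 / 51.27 = 0.1679 m/day.
In each layer the seepage velocity is v_i = q/n_i, so the layer transit time is t_i = b_i·n_i / q:
  layer 1 (silty sand): t_1 = 5.74 × 0.14 / 0.1679 = 4.786 d
  layer 2 (fractured sandstone): t_2 = 7.95 × 0.14 / 0.1679 = 6.628 d
  layer 3 (weathered basalt): t_3 = 6.71 × 0.15 / 0.1679 = 5.994 d
Total t = Σ t_i = 17.41 days.

17.4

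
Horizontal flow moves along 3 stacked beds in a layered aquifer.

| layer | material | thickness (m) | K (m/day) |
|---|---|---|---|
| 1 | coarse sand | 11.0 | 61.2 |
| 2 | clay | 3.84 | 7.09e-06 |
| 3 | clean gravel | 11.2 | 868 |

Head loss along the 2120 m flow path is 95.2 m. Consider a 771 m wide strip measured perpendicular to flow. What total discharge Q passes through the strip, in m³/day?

Flow is parallel to layering, so each bed carries its own Darcy discharge and the transmissivities add.
Σ(K_i·b_i) = 61.2×11.0 + 7.09e-06×3.84 + 868×11.2 = 10395 m²/day.
Hydraulic gradient i = Δh / L = 95.2 / 2120 = 0.04491.
Q = Σ(K_i·b_i) · W · i = 10395 × 771 × 0.04491 = 3.599e+05 m³/day.

360000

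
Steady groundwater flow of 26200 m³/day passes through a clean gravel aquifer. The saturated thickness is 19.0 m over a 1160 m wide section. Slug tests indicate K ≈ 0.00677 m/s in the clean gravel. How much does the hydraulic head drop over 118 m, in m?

Convert K: 0.00677 m/s × 86400 = 584.9 m/day.
Cross-sectional area A = 1160 × 19.0 = 22040 m².
From Q = K·A·i, i = Q / (K·A) = 26200 / (584.9 × 22040) = 0.002032.
Head loss Δh = i · L = 0.002032 × 118 = 0.2398 m.

0.240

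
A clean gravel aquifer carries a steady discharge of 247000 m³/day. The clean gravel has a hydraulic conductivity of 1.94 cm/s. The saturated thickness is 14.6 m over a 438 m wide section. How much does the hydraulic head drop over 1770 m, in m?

40.8

Convert K: 1.94 cm/s × 864 = 1676 m/day.
Cross-sectional area A = 438 × 14.6 = 6395 m².
From Q = K·A·i, i = Q / (K·A) = 247000 / (1676 × 6395) = 0.02304.
Head loss Δh = i · L = 0.02304 × 1770 = 40.79 m.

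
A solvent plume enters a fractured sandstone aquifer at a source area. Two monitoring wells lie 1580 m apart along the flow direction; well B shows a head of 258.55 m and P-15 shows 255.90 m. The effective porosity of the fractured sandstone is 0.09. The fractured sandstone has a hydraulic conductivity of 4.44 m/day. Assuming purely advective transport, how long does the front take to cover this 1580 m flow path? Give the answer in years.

Hydraulic gradient i = (258.55 − 255.90) / 1580 = 2.65 / 1580 = 0.001677.
Darcy flux q = K · i = 4.440 × 0.001677 = 0.007447 m/day.
Seepage velocity v = q / n_e = 0.007447 / 0.09 = 0.08274 m/day.
Travel time t = L / v = 1580 / 0.08274 = 19095 days = 52.28 years.

52.3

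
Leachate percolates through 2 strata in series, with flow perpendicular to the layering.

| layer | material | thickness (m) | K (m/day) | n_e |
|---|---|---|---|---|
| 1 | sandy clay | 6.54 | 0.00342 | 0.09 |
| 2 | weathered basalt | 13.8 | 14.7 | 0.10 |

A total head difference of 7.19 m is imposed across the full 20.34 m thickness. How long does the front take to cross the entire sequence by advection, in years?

1.43

With flow normal to the layers, continuity requires the same specific discharge q through every layer.
Σ(b_i/K_i) = 6.54/0.00342 + 13.8/14.7 = 1913 d.
q = Δh / Σ(b_i/K_i) = 7.19 / 1913 = 0.003758 m/day.
In each layer the seepage velocity is v_i = q/n_i, so the layer transit time is t_i = b_i·n_i / q:
  layer 1 (sandy clay): t_1 = 6.54 × 0.09 / 0.003758 = 156.6 d
  layer 2 (weathered basalt): t_2 = 13.8 × 0.10 / 0.003758 = 367.2 d
Total t = Σ t_i = 523.8 days = 1.434 years.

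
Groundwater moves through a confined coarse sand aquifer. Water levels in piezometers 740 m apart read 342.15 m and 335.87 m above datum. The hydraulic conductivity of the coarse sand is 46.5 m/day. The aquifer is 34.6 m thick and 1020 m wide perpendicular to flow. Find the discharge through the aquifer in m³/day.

13900

Cross-sectional area A = 1020 × 34.6 = 35292 m².
Hydraulic gradient i = (342.15 − 335.87) / 740 = 6.28 / 740 = 0.008486.
Darcy's law: Q = K · A · i = 46.50 × 35292 × 0.008486 = 13927 m³/day.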